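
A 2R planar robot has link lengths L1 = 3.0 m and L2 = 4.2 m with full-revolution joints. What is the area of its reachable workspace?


r_max = L1 + L2 = 7.2 m
r_min = |L1 - L2| = 1.2 m
Area = pi*(r_max^2 - r_min^2)
= pi*(51.84 - 1.44)
= pi * 50.4
= 158.3363 m^2


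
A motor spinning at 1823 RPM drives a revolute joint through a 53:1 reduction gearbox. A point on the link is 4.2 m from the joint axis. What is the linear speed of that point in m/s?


omega_motor = 1823 * 2*pi/60 = 190.9041 rad/s
omega_joint = omega_motor / 53 = 3.602 rad/s
v = omega_joint * r = 3.602 * 4.2
= 15.1283 m/s


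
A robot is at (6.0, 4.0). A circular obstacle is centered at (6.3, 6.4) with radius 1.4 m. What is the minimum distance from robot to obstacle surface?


center_dist = sqrt((6.0-6.3)^2 + (4.0-6.4)^2)
= sqrt(0.09 + 5.76)
= 2.4187
min_dist = center_dist - radius = 2.4187 - 1.4 = 1.0187 m


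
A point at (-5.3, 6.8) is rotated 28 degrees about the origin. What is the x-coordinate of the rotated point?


x' = x*cos(theta) - y*sin(theta)
cos(28 deg) = 0.8829, sin(28 deg) = 0.4695
x' = -5.3 * 0.8829 - 6.8 * 0.4695
= -4.6796 - 3.1924
= -7.872


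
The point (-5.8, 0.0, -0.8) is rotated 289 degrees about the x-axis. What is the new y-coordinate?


Rotation about x-axis: y' = y*cos(theta) - z*sin(theta)
= 0.0 * 0.3256 - -0.8 * -0.9455
= -0.7564


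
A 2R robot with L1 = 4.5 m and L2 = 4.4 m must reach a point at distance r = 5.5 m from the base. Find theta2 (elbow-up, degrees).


cos(theta2) = (r^2 - L1^2 - L2^2) / (2*L1*L2)
cos(theta2) = (30.25 - 20.25 - 19.36) / 39.6
cos(theta2) = -0.236364
theta2 = 103.672 degrees


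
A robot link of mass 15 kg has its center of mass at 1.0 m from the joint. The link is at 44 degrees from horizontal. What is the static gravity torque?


tau = m*g*L*cos(angle)
= 15 * 9.81 * 1.0 * cos(44 deg)
= 15 * 9.81 * 1.0 * 0.7193
= 105.8509 Nm


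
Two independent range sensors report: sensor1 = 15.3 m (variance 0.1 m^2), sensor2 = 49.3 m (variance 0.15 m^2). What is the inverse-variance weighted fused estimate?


w1 = (1/var1) / (1/var1 + 1/var2)
   = 10.0 / (10.0 + 6.6667) = 0.6
w2 = 1 - w1 = 0.4
fused = w1*s1 + w2*s2 = 9.18 + 19.72
= 28.9 m


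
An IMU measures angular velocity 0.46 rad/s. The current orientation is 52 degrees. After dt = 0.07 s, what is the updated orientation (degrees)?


delta_theta = w * dt = 0.46 * 0.07 = 0.0322 rad
= 1.8449 deg
theta_new = 52 + 1.8449 = 53.8449 deg


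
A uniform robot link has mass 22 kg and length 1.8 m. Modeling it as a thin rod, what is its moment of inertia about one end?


I = (1/3) * m * L^2
= (1/3) * 22 * 1.8^2
= 0.333333 * 22 * 3.24
= 23.76 kg*m^2


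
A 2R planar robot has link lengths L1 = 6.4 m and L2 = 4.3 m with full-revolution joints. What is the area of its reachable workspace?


r_max = L1 + L2 = 10.7 m
r_min = |L1 - L2| = 2.1 m
Area = pi*(r_max^2 - r_min^2)
= pi*(114.49 - 4.41)
= pi * 110.08
= 345.8265 m^2


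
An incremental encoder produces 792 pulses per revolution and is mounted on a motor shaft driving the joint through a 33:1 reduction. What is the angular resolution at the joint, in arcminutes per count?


counts per rev = 792
effective counts at joint = 792 * 33 = 26136
resolution = 360*60 / 26136
= 0.8264 arcmin/count


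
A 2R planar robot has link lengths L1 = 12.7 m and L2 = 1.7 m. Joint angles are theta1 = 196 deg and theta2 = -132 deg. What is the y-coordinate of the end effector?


Convert angles to radians: theta1 = 3.4208, theta2 = -2.3038
y = L1*sin(theta1) + L2*sin(theta1+theta2)
y = -3.5006 + 1.5279
y = -1.9726


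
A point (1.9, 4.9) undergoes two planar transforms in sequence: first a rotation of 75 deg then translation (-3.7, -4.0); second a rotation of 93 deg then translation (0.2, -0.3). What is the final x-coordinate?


After transform 1:
x1 = cos(75)*1.9 - sin(75)*4.9 + -3.7 = -7.9413
y1 = sin(75)*1.9 + cos(75)*4.9 + -4.0 = -0.8965
After transform 2:
x2 = cos(93)*-7.9413 - sin(93)*-0.8965 + 0.2
= 1.5109


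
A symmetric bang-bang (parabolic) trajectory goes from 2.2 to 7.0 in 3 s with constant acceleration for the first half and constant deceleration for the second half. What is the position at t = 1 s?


Symmetric rest-to-rest: each phase covers (pf-p0)/2 in time T/2. 0.5*a*(T/2)^2 = (pf-p0)/2 => a = 4*(pf-p0)/T^2
a = 4*(7.0-2.2)/3^2 = 2.1333
t = 1 is in the acceleration phase (t <= T/2).
p = p0 + 0.5*a*t^2 = 2.2 + 0.5*2.1333*1^2
= 3.2667


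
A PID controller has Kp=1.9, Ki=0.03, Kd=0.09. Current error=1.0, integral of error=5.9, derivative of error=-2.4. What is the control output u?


u = Kp*e + Ki*int(e) + Kd*de/dt
= 1.9*1.0 + 0.03*5.9 + 0.09*(-2.4)
= 1.9 + 0.177 + -0.216
= 1.861


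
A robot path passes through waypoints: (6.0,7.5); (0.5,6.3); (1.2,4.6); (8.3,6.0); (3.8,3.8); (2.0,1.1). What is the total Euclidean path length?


Segment lengths:
  seg1 = sqrt((-5.5)^2 + (-1.2)^2) = 5.6294
  seg2 = sqrt((0.7)^2 + (-1.7)^2) = 1.8385
  seg3 = sqrt((7.1)^2 + (1.4)^2) = 7.2367
  seg4 = sqrt((-4.5)^2 + (-2.2)^2) = 5.009
  seg5 = sqrt((-1.8)^2 + (-2.7)^2) = 3.245
Total = 22.9586


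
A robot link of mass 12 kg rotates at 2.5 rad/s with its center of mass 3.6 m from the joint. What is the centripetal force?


F = m * omega^2 * r
= 12 * 2.5^2 * 3.6
= 12 * 6.25 * 3.6
= 270.0 N


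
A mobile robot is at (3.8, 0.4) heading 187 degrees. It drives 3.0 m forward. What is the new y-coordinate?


y_new = y0 + d*sin(theta)
= 0.4 + 3.0*sin(187)
= 0.4 + -0.3656
= 0.0344


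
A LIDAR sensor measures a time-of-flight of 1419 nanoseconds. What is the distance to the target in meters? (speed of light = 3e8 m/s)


tof = 1419 ns = 1.419e-06 s
dist = c * tof / 2
= 3e8 * 1.419e-06 / 2
= 212.85 m


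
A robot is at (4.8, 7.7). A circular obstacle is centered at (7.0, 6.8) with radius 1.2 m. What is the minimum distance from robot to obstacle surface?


center_dist = sqrt((4.8-7.0)^2 + (7.7-6.8)^2)
= sqrt(4.84 + 0.81)
= 2.377
min_dist = center_dist - radius = 2.377 - 1.2 = 1.177 m


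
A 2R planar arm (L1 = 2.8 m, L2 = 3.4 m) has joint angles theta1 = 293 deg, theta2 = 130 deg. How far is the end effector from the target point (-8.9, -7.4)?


End effector via forward kinematics:
x = L1*cos(t1) + L2*cos(t1+t2) = 2.6376
y = L1*sin(t1) + L2*sin(t1+t2) = 0.452
Distance to target:
d = sqrt((-8.9 - 2.6376)^2 + (-7.4 - 0.452)^2)
= sqrt(133.1166 + 61.654)
= 13.956 m


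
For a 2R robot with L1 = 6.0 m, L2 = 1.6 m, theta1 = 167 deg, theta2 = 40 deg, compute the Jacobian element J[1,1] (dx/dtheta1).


J[1,1] = -L1*sin(t1) - L2*sin(t1+t2)
= -6.0*sin(167) - 1.6*sin(207)
= -0.6233


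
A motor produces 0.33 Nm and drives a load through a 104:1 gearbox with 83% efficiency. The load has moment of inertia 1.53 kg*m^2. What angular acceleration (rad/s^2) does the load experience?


tau_out = tau_motor * N * eta
= 0.33 * 104 * 0.83 = 28.4856 Nm
alpha = tau_out / I = 28.4856 / 1.53
= 18.618 rad/s^2


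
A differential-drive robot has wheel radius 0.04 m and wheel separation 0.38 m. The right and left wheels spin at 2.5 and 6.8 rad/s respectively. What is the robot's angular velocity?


vR = r*wR = 0.04*2.5 = 0.1 m/s
vL = r*wL = 0.04*6.8 = 0.272 m/s
v = (vR+vL)/2 = 0.186 m/s
omega = (vR-vL)/L = -0.4526 rad/s
angular velocity = -0.4526 rad/s


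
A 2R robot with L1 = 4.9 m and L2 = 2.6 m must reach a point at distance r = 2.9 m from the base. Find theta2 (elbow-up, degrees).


cos(theta2) = (r^2 - L1^2 - L2^2) / (2*L1*L2)
cos(theta2) = (8.41 - 24.01 - 6.76) / 25.48
cos(theta2) = -0.877551
theta2 = 151.3483 degrees


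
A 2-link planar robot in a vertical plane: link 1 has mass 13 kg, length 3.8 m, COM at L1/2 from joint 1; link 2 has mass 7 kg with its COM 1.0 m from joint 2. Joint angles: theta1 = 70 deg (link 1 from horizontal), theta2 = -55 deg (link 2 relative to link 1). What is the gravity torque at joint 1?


Horizontal distance from joint 1 to link-1 COM:
  x_c1 = (L1/2)*cos(t1) = 1.9 * 0.342 = 0.6498 m
Horizontal distance from joint 1 to link-2 COM:
  x_c2 = L1*cos(t1) + Lc2*cos(t1+t2)
       = 3.8*0.342 + 1.0*0.9659 = 2.2656 m
tau1 = m1*g*x_c1 + m2*g*x_c2
     = 13*9.81*0.6498 + 7*9.81*2.2656
     = 82.8739 + 155.5789
     = 238.4528 Nm


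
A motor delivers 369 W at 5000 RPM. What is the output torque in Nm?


omega = 5000 * 2*pi/60 = 523.5988 rad/s
tau = P / omega = 369 / 523.5988
= 0.7047 Nm


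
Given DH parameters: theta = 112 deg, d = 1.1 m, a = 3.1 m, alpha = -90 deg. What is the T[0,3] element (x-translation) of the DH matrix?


T[0,3] = a * cos(theta)
= 3.1 * cos(112 deg)
= 3.1 * -0.3746
= -1.1613


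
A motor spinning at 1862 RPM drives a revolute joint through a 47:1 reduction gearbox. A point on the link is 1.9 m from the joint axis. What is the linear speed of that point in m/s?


omega_motor = 1862 * 2*pi/60 = 194.9882 rad/s
omega_joint = omega_motor / 47 = 4.1487 rad/s
v = omega_joint * r = 4.1487 * 1.9
= 7.8825 m/s


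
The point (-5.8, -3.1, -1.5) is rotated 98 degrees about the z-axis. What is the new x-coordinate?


Rotation about z-axis: x' = x*cos(theta) - y*sin(theta)
= -5.8 * -0.1392 - -3.1 * 0.9903
= 3.877


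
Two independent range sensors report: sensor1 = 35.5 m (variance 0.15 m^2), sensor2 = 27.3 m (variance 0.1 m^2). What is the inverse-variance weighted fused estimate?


w1 = (1/var1) / (1/var1 + 1/var2)
   = 6.6667 / (6.6667 + 10.0) = 0.4
w2 = 1 - w1 = 0.6
fused = w1*s1 + w2*s2 = 14.2 + 16.38
= 30.58 m


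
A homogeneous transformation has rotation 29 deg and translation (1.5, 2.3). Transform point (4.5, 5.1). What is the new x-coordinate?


x' = cos(theta)*px - sin(theta)*py + tx
= 0.8746*4.5 - 0.4848*5.1 + 1.5
= 2.9633


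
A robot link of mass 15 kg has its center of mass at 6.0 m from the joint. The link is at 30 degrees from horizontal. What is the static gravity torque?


tau = m*g*L*cos(angle)
= 15 * 9.81 * 6.0 * cos(30 deg)
= 15 * 9.81 * 6.0 * 0.866
= 764.6138 Nm


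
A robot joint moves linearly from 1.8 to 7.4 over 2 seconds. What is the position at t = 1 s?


s = t/T = 1/2 = 0.5
p(t) = p0 + (pf-p0)*s
= 1.8 + (7.4 - 1.8) * 0.5
= 4.6


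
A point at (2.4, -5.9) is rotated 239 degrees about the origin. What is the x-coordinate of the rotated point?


x' = x*cos(theta) - y*sin(theta)
cos(239 deg) = -0.515, sin(239 deg) = -0.8572
x' = 2.4 * -0.515 - -5.9 * -0.8572
= -1.2361 - 5.0573
= -6.2934


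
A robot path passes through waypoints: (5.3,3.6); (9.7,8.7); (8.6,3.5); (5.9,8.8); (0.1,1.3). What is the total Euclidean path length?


Segment lengths:
  seg1 = sqrt((4.4)^2 + (5.1)^2) = 6.7357
  seg2 = sqrt((-1.1)^2 + (-5.2)^2) = 5.3151
  seg3 = sqrt((-2.7)^2 + (5.3)^2) = 5.9481
  seg4 = sqrt((-5.8)^2 + (-7.5)^2) = 9.481
Total = 27.4799


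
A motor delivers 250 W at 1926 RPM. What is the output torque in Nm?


omega = 1926 * 2*pi/60 = 201.6902 rad/s
tau = P / omega = 250 / 201.6902
= 1.2395 Nm


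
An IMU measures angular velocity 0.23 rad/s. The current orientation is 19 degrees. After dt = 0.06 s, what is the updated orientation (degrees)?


delta_theta = w * dt = 0.23 * 0.06 = 0.0138 rad
= 0.7907 deg
theta_new = 19 + 0.7907 = 19.7907 deg


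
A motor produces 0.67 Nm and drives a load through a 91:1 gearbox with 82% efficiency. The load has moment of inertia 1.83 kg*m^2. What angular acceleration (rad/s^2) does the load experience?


tau_out = tau_motor * N * eta
= 0.67 * 91 * 0.82 = 49.9954 Nm
alpha = tau_out / I = 49.9954 / 1.83
= 27.3199 rad/s^2


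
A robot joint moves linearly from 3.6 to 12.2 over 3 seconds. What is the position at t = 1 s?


s = t/T = 1/3 = 0.3333
p(t) = p0 + (pf-p0)*s
= 3.6 + (12.2 - 3.6) * 0.3333
= 6.4667


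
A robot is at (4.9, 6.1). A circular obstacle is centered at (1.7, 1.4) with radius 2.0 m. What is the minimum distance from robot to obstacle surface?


center_dist = sqrt((4.9-1.7)^2 + (6.1-1.4)^2)
= sqrt(10.24 + 22.09)
= 5.6859
min_dist = center_dist - radius = 5.6859 - 2.0 = 3.6859 m


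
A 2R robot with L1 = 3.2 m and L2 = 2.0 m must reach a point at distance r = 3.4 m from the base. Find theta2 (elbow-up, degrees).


cos(theta2) = (r^2 - L1^2 - L2^2) / (2*L1*L2)
cos(theta2) = (11.56 - 10.24 - 4.0) / 12.8
cos(theta2) = -0.209375
theta2 = 102.0857 degrees


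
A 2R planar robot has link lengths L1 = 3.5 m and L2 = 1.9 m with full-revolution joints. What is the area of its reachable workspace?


r_max = L1 + L2 = 5.4 m
r_min = |L1 - L2| = 1.6 m
Area = pi*(r_max^2 - r_min^2)
= pi*(29.16 - 2.56)
= pi * 26.6
= 83.5664 m^2


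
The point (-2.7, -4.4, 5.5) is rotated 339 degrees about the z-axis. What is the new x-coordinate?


Rotation about z-axis: x' = x*cos(theta) - y*sin(theta)
= -2.7 * 0.9336 - -4.4 * -0.3584
= -4.0975


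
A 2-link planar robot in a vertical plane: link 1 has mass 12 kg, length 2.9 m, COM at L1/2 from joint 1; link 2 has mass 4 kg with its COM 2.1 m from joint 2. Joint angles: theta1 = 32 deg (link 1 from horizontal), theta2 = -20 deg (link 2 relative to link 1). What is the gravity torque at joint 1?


Horizontal distance from joint 1 to link-1 COM:
  x_c1 = (L1/2)*cos(t1) = 1.45 * 0.848 = 1.2297 m
Horizontal distance from joint 1 to link-2 COM:
  x_c2 = L1*cos(t1) + Lc2*cos(t1+t2)
       = 2.9*0.848 + 2.1*0.9781 = 4.5134 m
tau1 = m1*g*x_c1 + m2*g*x_c2
     = 12*9.81*1.2297 + 4*9.81*4.5134
     = 144.7567 + 177.1078
     = 321.8645 Nm


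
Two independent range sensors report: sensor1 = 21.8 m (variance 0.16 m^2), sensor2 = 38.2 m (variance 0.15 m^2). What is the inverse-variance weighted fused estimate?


w1 = (1/var1) / (1/var1 + 1/var2)
   = 6.25 / (6.25 + 6.6667) = 0.4839
w2 = 1 - w1 = 0.5161
fused = w1*s1 + w2*s2 = 10.5484 + 19.7161
= 30.2645 m


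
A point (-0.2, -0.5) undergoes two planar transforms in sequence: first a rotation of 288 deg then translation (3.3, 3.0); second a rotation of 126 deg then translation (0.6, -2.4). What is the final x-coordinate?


After transform 1:
x1 = cos(288)*-0.2 - sin(288)*-0.5 + 3.3 = 2.7627
y1 = sin(288)*-0.2 + cos(288)*-0.5 + 3.0 = 3.0357
After transform 2:
x2 = cos(126)*2.7627 - sin(126)*3.0357 + 0.6
= -3.4798


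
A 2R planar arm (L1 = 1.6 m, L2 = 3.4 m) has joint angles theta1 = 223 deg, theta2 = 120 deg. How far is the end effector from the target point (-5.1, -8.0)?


End effector via forward kinematics:
x = L1*cos(t1) + L2*cos(t1+t2) = 2.0813
y = L1*sin(t1) + L2*sin(t1+t2) = -2.0853
Distance to target:
d = sqrt((-5.1 - 2.0813)^2 + (-8.0 - -2.0853)^2)
= sqrt(51.5706 + 34.9841)
= 9.3035 m


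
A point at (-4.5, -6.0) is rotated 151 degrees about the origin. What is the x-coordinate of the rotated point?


x' = x*cos(theta) - y*sin(theta)
cos(151 deg) = -0.8746, sin(151 deg) = 0.4848
x' = -4.5 * -0.8746 - -6.0 * 0.4848
= 3.9358 - -2.9089
= 6.8446


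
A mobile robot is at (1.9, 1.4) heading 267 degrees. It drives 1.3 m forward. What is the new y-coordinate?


y_new = y0 + d*sin(theta)
= 1.4 + 1.3*sin(267)
= 1.4 + -1.2982
= 0.1018


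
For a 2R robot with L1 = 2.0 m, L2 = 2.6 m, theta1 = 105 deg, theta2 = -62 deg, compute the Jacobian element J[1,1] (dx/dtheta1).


J[1,1] = -L1*sin(t1) - L2*sin(t1+t2)
= -2.0*sin(105) - 2.6*sin(43)
= -3.705


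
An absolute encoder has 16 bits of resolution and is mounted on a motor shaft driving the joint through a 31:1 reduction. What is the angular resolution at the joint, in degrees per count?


counts = 2^16 = 65536
effective counts at joint = 65536 * 31 = 2031616
resolution = 360 / 2031616
= 1.7720e-04 deg/count


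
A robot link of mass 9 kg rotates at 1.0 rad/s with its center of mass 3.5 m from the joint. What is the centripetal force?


F = m * omega^2 * r
= 9 * 1.0^2 * 3.5
= 9 * 1.0 * 3.5
= 31.5 N


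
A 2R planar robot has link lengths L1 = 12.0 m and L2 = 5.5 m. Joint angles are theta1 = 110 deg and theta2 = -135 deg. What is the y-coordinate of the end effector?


Convert angles to radians: theta1 = 1.9199, theta2 = -2.3562
y = L1*sin(theta1) + L2*sin(theta1+theta2)
y = 11.2763 + -2.3244
y = 8.9519


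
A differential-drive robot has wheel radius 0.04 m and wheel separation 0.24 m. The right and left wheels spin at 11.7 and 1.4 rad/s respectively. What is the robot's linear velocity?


vR = r*wR = 0.04*11.7 = 0.468 m/s
vL = r*wL = 0.04*1.4 = 0.056 m/s
v = (vR+vL)/2 = 0.262 m/s
omega = (vR-vL)/L = 1.7167 rad/s
linear velocity = 0.262 m/s


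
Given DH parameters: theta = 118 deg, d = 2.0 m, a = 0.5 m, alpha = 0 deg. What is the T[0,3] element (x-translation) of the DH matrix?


T[0,3] = a * cos(theta)
= 0.5 * cos(118 deg)
= 0.5 * -0.4695
= -0.2347


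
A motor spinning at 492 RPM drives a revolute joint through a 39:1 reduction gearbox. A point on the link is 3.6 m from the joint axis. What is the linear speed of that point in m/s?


omega_motor = 492 * 2*pi/60 = 51.5221 rad/s
omega_joint = omega_motor / 39 = 1.3211 rad/s
v = omega_joint * r = 1.3211 * 3.6
= 4.7559 m/s


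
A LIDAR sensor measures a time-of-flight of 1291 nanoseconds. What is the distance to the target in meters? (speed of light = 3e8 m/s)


tof = 1291 ns = 1.291e-06 s
dist = c * tof / 2
= 3e8 * 1.291e-06 / 2
= 193.65 m


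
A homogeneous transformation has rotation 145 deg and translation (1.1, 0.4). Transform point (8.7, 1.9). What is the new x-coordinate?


x' = cos(theta)*px - sin(theta)*py + tx
= -0.8192*8.7 - 0.5736*1.9 + 1.1
= -7.1164


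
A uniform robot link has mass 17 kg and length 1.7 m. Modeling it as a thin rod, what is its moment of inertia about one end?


I = (1/3) * m * L^2
= (1/3) * 17 * 1.7^2
= 0.333333 * 17 * 2.89
= 16.3767 kg*m^2


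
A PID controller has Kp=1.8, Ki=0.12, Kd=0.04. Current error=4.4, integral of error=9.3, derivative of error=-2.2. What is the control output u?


u = Kp*e + Ki*int(e) + Kd*de/dt
= 1.8*4.4 + 0.12*9.3 + 0.04*(-2.2)
= 7.92 + 1.116 + -0.088
= 8.948


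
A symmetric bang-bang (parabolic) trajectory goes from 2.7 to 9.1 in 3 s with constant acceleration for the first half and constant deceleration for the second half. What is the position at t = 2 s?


Symmetric rest-to-rest: each phase covers (pf-p0)/2 in time T/2. 0.5*a*(T/2)^2 = (pf-p0)/2 => a = 4*(pf-p0)/T^2
a = 4*(9.1-2.7)/3^2 = 2.8444
t = 2 is in the deceleration phase (t > T/2).
p = pf - 0.5*a*(T-t)^2 = 9.1 - 0.5*2.8444*1^2
= 7.6778


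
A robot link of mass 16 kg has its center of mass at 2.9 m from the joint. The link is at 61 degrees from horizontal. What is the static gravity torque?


tau = m*g*L*cos(angle)
= 16 * 9.81 * 2.9 * cos(61 deg)
= 16 * 9.81 * 2.9 * 0.4848
= 220.6776 Nm


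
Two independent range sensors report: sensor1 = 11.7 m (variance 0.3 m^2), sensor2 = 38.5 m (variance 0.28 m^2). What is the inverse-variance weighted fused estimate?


w1 = (1/var1) / (1/var1 + 1/var2)
   = 3.3333 / (3.3333 + 3.5714) = 0.4828
w2 = 1 - w1 = 0.5172
fused = w1*s1 + w2*s2 = 5.6483 + 19.9138
= 25.5621 m


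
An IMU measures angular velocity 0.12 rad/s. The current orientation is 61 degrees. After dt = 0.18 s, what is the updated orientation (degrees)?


delta_theta = w * dt = 0.12 * 0.18 = 0.0216 rad
= 1.2376 deg
theta_new = 61 + 1.2376 = 62.2376 deg


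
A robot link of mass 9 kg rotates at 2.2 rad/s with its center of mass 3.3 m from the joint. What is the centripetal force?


F = m * omega^2 * r
= 9 * 2.2^2 * 3.3
= 9 * 4.84 * 3.3
= 143.748 N


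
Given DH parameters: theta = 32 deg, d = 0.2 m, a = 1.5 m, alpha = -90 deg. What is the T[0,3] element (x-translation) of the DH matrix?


T[0,3] = a * cos(theta)
= 1.5 * cos(32 deg)
= 1.5 * 0.848
= 1.2721


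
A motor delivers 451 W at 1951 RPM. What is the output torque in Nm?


omega = 1951 * 2*pi/60 = 204.3082 rad/s
tau = P / omega = 451 / 204.3082
= 2.2074 Nm


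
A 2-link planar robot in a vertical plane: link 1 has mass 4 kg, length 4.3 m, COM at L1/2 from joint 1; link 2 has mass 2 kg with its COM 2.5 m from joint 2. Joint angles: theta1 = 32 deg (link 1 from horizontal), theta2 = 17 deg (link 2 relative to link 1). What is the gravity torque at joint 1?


Horizontal distance from joint 1 to link-1 COM:
  x_c1 = (L1/2)*cos(t1) = 2.15 * 0.848 = 1.8233 m
Horizontal distance from joint 1 to link-2 COM:
  x_c2 = L1*cos(t1) + Lc2*cos(t1+t2)
       = 4.3*0.848 + 2.5*0.6561 = 5.2868 m
tau1 = m1*g*x_c1 + m2*g*x_c2
     = 4*9.81*1.8233 + 2*9.81*5.2868
     = 71.5464 + 103.7261
     = 175.2725 Nm


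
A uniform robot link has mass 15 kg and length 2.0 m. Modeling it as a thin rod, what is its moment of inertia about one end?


I = (1/3) * m * L^2
= (1/3) * 15 * 2.0^2
= 0.333333 * 15 * 4.0
= 20.0 kg*m^2


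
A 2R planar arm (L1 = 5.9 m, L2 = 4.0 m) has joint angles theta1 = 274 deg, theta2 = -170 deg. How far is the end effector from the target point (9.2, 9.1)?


End effector via forward kinematics:
x = L1*cos(t1) + L2*cos(t1+t2) = -0.5561
y = L1*sin(t1) + L2*sin(t1+t2) = -2.0044
Distance to target:
d = sqrt((9.2 - -0.5561)^2 + (9.1 - -2.0044)^2)
= sqrt(95.182 + 123.3087)
= 14.7814 m


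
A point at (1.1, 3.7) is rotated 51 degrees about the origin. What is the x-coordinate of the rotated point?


x' = x*cos(theta) - y*sin(theta)
cos(51 deg) = 0.6293, sin(51 deg) = 0.7771
x' = 1.1 * 0.6293 - 3.7 * 0.7771
= 0.6923 - 2.8754
= -2.1832


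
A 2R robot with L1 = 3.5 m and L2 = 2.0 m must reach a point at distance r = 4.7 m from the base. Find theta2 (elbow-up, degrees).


cos(theta2) = (r^2 - L1^2 - L2^2) / (2*L1*L2)
cos(theta2) = (22.09 - 12.25 - 4.0) / 14.0
cos(theta2) = 0.417143
theta2 = 65.3457 degrees


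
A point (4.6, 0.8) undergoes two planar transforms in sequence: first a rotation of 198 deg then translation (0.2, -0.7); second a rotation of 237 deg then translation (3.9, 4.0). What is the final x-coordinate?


After transform 1:
x1 = cos(198)*4.6 - sin(198)*0.8 + 0.2 = -3.9276
y1 = sin(198)*4.6 + cos(198)*0.8 + -0.7 = -2.8823
After transform 2:
x2 = cos(237)*-3.9276 - sin(237)*-2.8823 + 3.9
= 3.6218


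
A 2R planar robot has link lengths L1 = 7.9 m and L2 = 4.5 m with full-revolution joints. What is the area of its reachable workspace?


r_max = L1 + L2 = 12.4 m
r_min = |L1 - L2| = 3.4 m
Area = pi*(r_max^2 - r_min^2)
= pi*(153.76 - 11.56)
= pi * 142.2
= 446.7345 m^2


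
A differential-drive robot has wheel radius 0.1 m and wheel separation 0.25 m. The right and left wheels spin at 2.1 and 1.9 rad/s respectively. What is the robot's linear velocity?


vR = r*wR = 0.1*2.1 = 0.21 m/s
vL = r*wL = 0.1*1.9 = 0.19 m/s
v = (vR+vL)/2 = 0.2 m/s
omega = (vR-vL)/L = 0.08 rad/s
linear velocity = 0.2 m/s


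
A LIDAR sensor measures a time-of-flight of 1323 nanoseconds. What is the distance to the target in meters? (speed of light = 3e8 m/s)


tof = 1323 ns = 1.323e-06 s
dist = c * tof / 2
= 3e8 * 1.323e-06 / 2
= 198.45 m


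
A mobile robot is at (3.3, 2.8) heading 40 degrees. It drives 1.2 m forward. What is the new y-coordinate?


y_new = y0 + d*sin(theta)
= 2.8 + 1.2*sin(40)
= 2.8 + 0.7713
= 3.5713


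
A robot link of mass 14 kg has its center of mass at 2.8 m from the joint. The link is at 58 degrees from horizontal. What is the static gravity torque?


tau = m*g*L*cos(angle)
= 14 * 9.81 * 2.8 * cos(58 deg)
= 14 * 9.81 * 2.8 * 0.5299
= 203.7815 Nm


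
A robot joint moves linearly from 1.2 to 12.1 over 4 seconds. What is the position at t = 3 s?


s = t/T = 3/4 = 0.75
p(t) = p0 + (pf-p0)*s
= 1.2 + (12.1 - 1.2) * 0.75
= 9.375


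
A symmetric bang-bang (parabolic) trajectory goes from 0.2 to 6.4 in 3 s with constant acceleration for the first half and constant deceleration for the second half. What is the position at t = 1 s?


Symmetric rest-to-rest: each phase covers (pf-p0)/2 in time T/2. 0.5*a*(T/2)^2 = (pf-p0)/2 => a = 4*(pf-p0)/T^2
a = 4*(6.4-0.2)/3^2 = 2.7556
t = 1 is in the acceleration phase (t <= T/2).
p = p0 + 0.5*a*t^2 = 0.2 + 0.5*2.7556*1^2
= 1.5778


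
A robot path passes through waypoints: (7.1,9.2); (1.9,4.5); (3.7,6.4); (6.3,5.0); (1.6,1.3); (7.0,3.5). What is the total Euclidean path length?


Segment lengths:
  seg1 = sqrt((-5.2)^2 + (-4.7)^2) = 7.0093
  seg2 = sqrt((1.8)^2 + (1.9)^2) = 2.6173
  seg3 = sqrt((2.6)^2 + (-1.4)^2) = 2.953
  seg4 = sqrt((-4.7)^2 + (-3.7)^2) = 5.9816
  seg5 = sqrt((5.4)^2 + (2.2)^2) = 5.831
Total = 24.3921


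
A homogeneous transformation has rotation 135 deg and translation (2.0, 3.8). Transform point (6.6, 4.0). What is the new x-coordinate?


x' = cos(theta)*px - sin(theta)*py + tx
= -0.7071*6.6 - 0.7071*4.0 + 2.0
= -5.4953


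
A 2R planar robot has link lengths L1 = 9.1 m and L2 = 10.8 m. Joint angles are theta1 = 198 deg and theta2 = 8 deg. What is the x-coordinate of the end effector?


Convert angles to radians: theta1 = 3.4558, theta2 = 0.1396
x = L1*cos(theta1) + L2*cos(theta1+theta2)
x = -8.6546 + -9.707
x = -18.3616


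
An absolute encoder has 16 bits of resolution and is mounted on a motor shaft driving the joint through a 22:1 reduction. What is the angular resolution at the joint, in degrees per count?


counts = 2^16 = 65536
effective counts at joint = 65536 * 22 = 1441792
resolution = 360 / 1441792
= 2.4969e-04 deg/count


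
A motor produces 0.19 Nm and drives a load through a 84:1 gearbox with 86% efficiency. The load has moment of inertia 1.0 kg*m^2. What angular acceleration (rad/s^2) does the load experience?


tau_out = tau_motor * N * eta
= 0.19 * 84 * 0.86 = 13.7256 Nm
alpha = tau_out / I = 13.7256 / 1.0
= 13.7256 rad/s^2


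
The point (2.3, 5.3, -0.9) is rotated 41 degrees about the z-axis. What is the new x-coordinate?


Rotation about z-axis: x' = x*cos(theta) - y*sin(theta)
= 2.3 * 0.7547 - 5.3 * 0.6561
= -1.7413


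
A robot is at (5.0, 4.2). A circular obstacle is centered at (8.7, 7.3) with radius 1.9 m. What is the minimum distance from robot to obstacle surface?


center_dist = sqrt((5.0-8.7)^2 + (4.2-7.3)^2)
= sqrt(13.69 + 9.61)
= 4.827
min_dist = center_dist - radius = 4.827 - 1.9 = 2.927 m


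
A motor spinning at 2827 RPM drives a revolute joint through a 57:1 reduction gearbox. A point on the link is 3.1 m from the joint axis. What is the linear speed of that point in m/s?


omega_motor = 2827 * 2*pi/60 = 296.0427 rad/s
omega_joint = omega_motor / 57 = 5.1937 rad/s
v = omega_joint * r = 5.1937 * 3.1
= 16.1006 m/s


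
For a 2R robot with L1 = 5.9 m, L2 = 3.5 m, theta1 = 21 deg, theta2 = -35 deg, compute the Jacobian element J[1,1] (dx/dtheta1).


J[1,1] = -L1*sin(t1) - L2*sin(t1+t2)
= -5.9*sin(21) - 3.5*sin(-14)
= -1.2676


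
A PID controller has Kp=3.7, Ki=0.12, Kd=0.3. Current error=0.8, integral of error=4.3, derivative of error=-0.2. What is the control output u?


u = Kp*e + Ki*int(e) + Kd*de/dt
= 3.7*0.8 + 0.12*4.3 + 0.3*(-0.2)
= 2.96 + 0.516 + -0.06
= 3.416


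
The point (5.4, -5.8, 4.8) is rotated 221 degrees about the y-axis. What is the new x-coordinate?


Rotation about y-axis: x' = x*cos(theta) + z*sin(theta)
= 5.4 * -0.7547 + 4.8 * -0.6561
= -7.2245


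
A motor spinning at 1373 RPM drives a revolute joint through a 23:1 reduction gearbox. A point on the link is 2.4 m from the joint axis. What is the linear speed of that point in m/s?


omega_motor = 1373 * 2*pi/60 = 143.7802 rad/s
omega_joint = omega_motor / 23 = 6.2513 rad/s
v = omega_joint * r = 6.2513 * 2.4
= 15.0032 m/s


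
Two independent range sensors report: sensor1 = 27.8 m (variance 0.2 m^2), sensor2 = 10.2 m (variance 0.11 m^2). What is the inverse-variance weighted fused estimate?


w1 = (1/var1) / (1/var1 + 1/var2)
   = 5.0 / (5.0 + 9.0909) = 0.3548
w2 = 1 - w1 = 0.6452
fused = w1*s1 + w2*s2 = 9.8645 + 6.5806
= 16.4452 m


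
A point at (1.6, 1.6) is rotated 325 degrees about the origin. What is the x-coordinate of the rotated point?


x' = x*cos(theta) - y*sin(theta)
cos(325 deg) = 0.8192, sin(325 deg) = -0.5736
x' = 1.6 * 0.8192 - 1.6 * -0.5736
= 1.3106 - -0.9177
= 2.2284


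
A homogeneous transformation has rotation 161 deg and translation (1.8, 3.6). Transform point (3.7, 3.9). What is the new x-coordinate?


x' = cos(theta)*px - sin(theta)*py + tx
= -0.9455*3.7 - 0.3256*3.9 + 1.8
= -2.9681


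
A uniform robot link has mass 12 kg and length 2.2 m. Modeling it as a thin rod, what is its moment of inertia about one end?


I = (1/3) * m * L^2
= (1/3) * 12 * 2.2^2
= 0.333333 * 12 * 4.84
= 19.36 kg*m^2


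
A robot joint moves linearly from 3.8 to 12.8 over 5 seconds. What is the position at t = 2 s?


s = t/T = 2/5 = 0.4
p(t) = p0 + (pf-p0)*s
= 3.8 + (12.8 - 3.8) * 0.4
= 7.4


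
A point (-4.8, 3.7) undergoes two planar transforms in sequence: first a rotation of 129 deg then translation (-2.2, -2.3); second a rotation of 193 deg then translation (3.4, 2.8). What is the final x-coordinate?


After transform 1:
x1 = cos(129)*-4.8 - sin(129)*3.7 + -2.2 = -2.0547
y1 = sin(129)*-4.8 + cos(129)*3.7 + -2.3 = -8.3588
After transform 2:
x2 = cos(193)*-2.0547 - sin(193)*-8.3588 + 3.4
= 3.5217


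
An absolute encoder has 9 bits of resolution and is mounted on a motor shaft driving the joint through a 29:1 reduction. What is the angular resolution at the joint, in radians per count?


counts = 2^9 = 512
effective counts at joint = 512 * 29 = 14848
resolution = 2*pi / 14848
= 4.2317e-04 rad/count


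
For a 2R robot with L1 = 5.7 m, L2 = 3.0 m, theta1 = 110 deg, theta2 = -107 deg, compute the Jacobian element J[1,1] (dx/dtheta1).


J[1,1] = -L1*sin(t1) - L2*sin(t1+t2)
= -5.7*sin(110) - 3.0*sin(3)
= -5.5133


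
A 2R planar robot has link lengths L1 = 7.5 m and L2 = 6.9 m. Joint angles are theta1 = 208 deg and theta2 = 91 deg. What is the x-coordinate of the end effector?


Convert angles to radians: theta1 = 3.6303, theta2 = 1.5882
x = L1*cos(theta1) + L2*cos(theta1+theta2)
x = -6.6221 + 3.3452
x = -3.2769


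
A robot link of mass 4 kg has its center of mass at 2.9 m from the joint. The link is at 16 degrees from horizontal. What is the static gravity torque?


tau = m*g*L*cos(angle)
= 4 * 9.81 * 2.9 * cos(16 deg)
= 4 * 9.81 * 2.9 * 0.9613
= 109.3877 Nm


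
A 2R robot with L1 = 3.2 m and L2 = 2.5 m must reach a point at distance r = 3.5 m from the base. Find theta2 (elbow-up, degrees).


cos(theta2) = (r^2 - L1^2 - L2^2) / (2*L1*L2)
cos(theta2) = (12.25 - 10.24 - 6.25) / 16.0
cos(theta2) = -0.265
theta2 = 105.367 degrees


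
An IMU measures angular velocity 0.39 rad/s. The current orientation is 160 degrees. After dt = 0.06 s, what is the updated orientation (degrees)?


delta_theta = w * dt = 0.39 * 0.06 = 0.0234 rad
= 1.3407 deg
theta_new = 160 + 1.3407 = 161.3407 deg


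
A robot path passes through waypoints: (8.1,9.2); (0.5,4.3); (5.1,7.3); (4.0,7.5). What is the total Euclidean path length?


Segment lengths:
  seg1 = sqrt((-7.6)^2 + (-4.9)^2) = 9.0427
  seg2 = sqrt((4.6)^2 + (3.0)^2) = 5.4918
  seg3 = sqrt((-1.1)^2 + (0.2)^2) = 1.118
Total = 15.6525


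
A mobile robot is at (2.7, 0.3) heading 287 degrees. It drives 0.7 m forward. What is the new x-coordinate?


x_new = x0 + d*cos(theta)
= 2.7 + 0.7*cos(287)
= 2.7 + 0.2047
= 2.9047


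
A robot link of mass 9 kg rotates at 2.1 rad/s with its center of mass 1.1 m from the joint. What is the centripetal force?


F = m * omega^2 * r
= 9 * 2.1^2 * 1.1
= 9 * 4.41 * 1.1
= 43.659 N


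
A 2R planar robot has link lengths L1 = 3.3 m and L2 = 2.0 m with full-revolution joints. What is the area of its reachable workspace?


r_max = L1 + L2 = 5.3 m
r_min = |L1 - L2| = 1.3 m
Area = pi*(r_max^2 - r_min^2)
= pi*(28.09 - 1.69)
= pi * 26.4
= 82.938 m^2


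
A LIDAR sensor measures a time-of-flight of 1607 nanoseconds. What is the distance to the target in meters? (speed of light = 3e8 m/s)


tof = 1607 ns = 1.607e-06 s
dist = c * tof / 2
= 3e8 * 1.607e-06 / 2
= 241.05 m


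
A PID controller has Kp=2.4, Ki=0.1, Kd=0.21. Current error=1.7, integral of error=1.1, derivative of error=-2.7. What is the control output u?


u = Kp*e + Ki*int(e) + Kd*de/dt
= 2.4*1.7 + 0.1*1.1 + 0.21*(-2.7)
= 4.08 + 0.11 + -0.567
= 3.623


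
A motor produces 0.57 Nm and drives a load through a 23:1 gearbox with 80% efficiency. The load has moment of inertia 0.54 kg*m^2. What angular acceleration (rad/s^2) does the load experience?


tau_out = tau_motor * N * eta
= 0.57 * 23 * 0.8 = 10.488 Nm
alpha = tau_out / I = 10.488 / 0.54
= 19.4222 rad/s^2


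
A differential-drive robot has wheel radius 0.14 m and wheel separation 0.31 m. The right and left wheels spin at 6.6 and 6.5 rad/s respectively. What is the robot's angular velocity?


vR = r*wR = 0.14*6.6 = 0.924 m/s
vL = r*wL = 0.14*6.5 = 0.91 m/s
v = (vR+vL)/2 = 0.917 m/s
omega = (vR-vL)/L = 0.0452 rad/s
angular velocity = 0.0452 rad/s


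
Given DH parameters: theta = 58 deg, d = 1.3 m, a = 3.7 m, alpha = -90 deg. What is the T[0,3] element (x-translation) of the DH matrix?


T[0,3] = a * cos(theta)
= 3.7 * cos(58 deg)
= 3.7 * 0.5299
= 1.9607


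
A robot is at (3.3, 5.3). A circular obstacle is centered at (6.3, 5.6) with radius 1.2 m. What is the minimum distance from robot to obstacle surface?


center_dist = sqrt((3.3-6.3)^2 + (5.3-5.6)^2)
= sqrt(9.0 + 0.09)
= 3.015
min_dist = center_dist - radius = 3.015 - 1.2 = 1.815 m


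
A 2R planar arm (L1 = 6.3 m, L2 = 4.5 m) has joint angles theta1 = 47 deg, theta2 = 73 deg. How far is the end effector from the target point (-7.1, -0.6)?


End effector via forward kinematics:
x = L1*cos(t1) + L2*cos(t1+t2) = 2.0466
y = L1*sin(t1) + L2*sin(t1+t2) = 8.5046
Distance to target:
d = sqrt((-7.1 - 2.0466)^2 + (-0.6 - 8.5046)^2)
= sqrt(83.6601 + 82.8945)
= 12.9056 m


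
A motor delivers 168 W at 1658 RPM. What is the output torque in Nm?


omega = 1658 * 2*pi/60 = 173.6254 rad/s
tau = P / omega = 168 / 173.6254
= 0.9676 Nm


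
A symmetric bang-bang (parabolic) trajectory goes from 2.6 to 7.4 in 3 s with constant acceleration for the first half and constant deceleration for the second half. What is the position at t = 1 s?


Symmetric rest-to-rest: each phase covers (pf-p0)/2 in time T/2. 0.5*a*(T/2)^2 = (pf-p0)/2 => a = 4*(pf-p0)/T^2
a = 4*(7.4-2.6)/3^2 = 2.1333
t = 1 is in the acceleration phase (t <= T/2).
p = p0 + 0.5*a*t^2 = 2.6 + 0.5*2.1333*1^2
= 3.6667


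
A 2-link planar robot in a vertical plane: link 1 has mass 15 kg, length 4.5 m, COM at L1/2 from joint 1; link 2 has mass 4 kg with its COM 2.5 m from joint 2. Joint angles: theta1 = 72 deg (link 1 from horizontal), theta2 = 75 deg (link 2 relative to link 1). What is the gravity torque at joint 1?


Horizontal distance from joint 1 to link-1 COM:
  x_c1 = (L1/2)*cos(t1) = 2.25 * 0.309 = 0.6953 m
Horizontal distance from joint 1 to link-2 COM:
  x_c2 = L1*cos(t1) + Lc2*cos(t1+t2)
       = 4.5*0.309 + 2.5*-0.8387 = -0.7061 m
tau1 = m1*g*x_c1 + m2*g*x_c2
     = 15*9.81*0.6953 + 4*9.81*-0.7061
     = 102.3117 + -27.7074
     = 74.6043 Nm


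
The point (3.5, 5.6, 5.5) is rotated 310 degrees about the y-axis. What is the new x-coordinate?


Rotation about y-axis: x' = x*cos(theta) + z*sin(theta)
= 3.5 * 0.6428 + 5.5 * -0.766
= -1.9635


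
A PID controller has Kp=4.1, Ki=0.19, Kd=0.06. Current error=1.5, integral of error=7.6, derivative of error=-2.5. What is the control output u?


u = Kp*e + Ki*int(e) + Kd*de/dt
= 4.1*1.5 + 0.19*7.6 + 0.06*(-2.5)
= 6.15 + 1.444 + -0.15
= 7.444


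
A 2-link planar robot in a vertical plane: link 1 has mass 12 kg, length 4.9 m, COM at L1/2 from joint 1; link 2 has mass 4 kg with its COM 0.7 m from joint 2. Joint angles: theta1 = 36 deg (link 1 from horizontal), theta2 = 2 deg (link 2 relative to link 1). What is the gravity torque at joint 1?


Horizontal distance from joint 1 to link-1 COM:
  x_c1 = (L1/2)*cos(t1) = 2.45 * 0.809 = 1.9821 m
Horizontal distance from joint 1 to link-2 COM:
  x_c2 = L1*cos(t1) + Lc2*cos(t1+t2)
       = 4.9*0.809 + 0.7*0.788 = 4.5158 m
tau1 = m1*g*x_c1 + m2*g*x_c2
     = 12*9.81*1.9821 + 4*9.81*4.5158
     = 233.3318 + 177.1996
     = 410.5315 Nm


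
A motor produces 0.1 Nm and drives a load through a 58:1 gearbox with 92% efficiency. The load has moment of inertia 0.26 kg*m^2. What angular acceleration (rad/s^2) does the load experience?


tau_out = tau_motor * N * eta
= 0.1 * 58 * 0.92 = 5.336 Nm
alpha = tau_out / I = 5.336 / 0.26
= 20.5231 rad/s^2


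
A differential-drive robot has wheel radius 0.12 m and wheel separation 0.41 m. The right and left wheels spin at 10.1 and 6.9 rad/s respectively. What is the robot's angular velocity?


vR = r*wR = 0.12*10.1 = 1.212 m/s
vL = r*wL = 0.12*6.9 = 0.828 m/s
v = (vR+vL)/2 = 1.02 m/s
omega = (vR-vL)/L = 0.9366 rad/s
angular velocity = 0.9366 rad/s


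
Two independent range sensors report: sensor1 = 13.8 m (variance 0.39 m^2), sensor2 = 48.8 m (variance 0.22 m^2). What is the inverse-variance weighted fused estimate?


w1 = (1/var1) / (1/var1 + 1/var2)
   = 2.5641 / (2.5641 + 4.5455) = 0.3607
w2 = 1 - w1 = 0.6393
fused = w1*s1 + w2*s2 = 4.977 + 31.2
= 36.177 m


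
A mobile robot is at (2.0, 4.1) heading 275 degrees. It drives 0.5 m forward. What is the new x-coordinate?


x_new = x0 + d*cos(theta)
= 2.0 + 0.5*cos(275)
= 2.0 + 0.0436
= 2.0436


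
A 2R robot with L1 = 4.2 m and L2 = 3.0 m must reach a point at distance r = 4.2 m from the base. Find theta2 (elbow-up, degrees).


cos(theta2) = (r^2 - L1^2 - L2^2) / (2*L1*L2)
cos(theta2) = (17.64 - 17.64 - 9.0) / 25.2
cos(theta2) = -0.357143
theta2 = 110.9248 degrees


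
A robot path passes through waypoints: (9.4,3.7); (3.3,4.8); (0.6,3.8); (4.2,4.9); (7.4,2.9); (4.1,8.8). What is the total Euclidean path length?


Segment lengths:
  seg1 = sqrt((-6.1)^2 + (1.1)^2) = 6.1984
  seg2 = sqrt((-2.7)^2 + (-1.0)^2) = 2.8792
  seg3 = sqrt((3.6)^2 + (1.1)^2) = 3.7643
  seg4 = sqrt((3.2)^2 + (-2.0)^2) = 3.7736
  seg5 = sqrt((-3.3)^2 + (5.9)^2) = 6.7602
Total = 23.3757


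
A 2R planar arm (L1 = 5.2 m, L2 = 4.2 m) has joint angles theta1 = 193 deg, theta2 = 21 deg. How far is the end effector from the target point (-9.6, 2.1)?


End effector via forward kinematics:
x = L1*cos(t1) + L2*cos(t1+t2) = -8.5487
y = L1*sin(t1) + L2*sin(t1+t2) = -3.5184
Distance to target:
d = sqrt((-9.6 - -8.5487)^2 + (2.1 - -3.5184)^2)
= sqrt(1.1053 + 31.5659)
= 5.7159 m


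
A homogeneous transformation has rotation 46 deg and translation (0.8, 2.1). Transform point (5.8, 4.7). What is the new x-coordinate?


x' = cos(theta)*px - sin(theta)*py + tx
= 0.6947*5.8 - 0.7193*4.7 + 0.8
= 1.4481


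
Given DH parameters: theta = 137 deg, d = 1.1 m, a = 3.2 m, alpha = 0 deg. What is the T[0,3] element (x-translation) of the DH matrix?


T[0,3] = a * cos(theta)
= 3.2 * cos(137 deg)
= 3.2 * -0.7314
= -2.3403


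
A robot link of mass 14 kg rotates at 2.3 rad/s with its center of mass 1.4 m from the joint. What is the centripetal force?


F = m * omega^2 * r
= 14 * 2.3^2 * 1.4
= 14 * 5.29 * 1.4
= 103.684 N


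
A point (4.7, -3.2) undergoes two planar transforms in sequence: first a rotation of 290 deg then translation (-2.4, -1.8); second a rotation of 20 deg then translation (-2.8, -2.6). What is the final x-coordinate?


After transform 1:
x1 = cos(290)*4.7 - sin(290)*-3.2 + -2.4 = -3.7995
y1 = sin(290)*4.7 + cos(290)*-3.2 + -1.8 = -7.311
After transform 2:
x2 = cos(20)*-3.7995 - sin(20)*-7.311 + -2.8
= -3.8699


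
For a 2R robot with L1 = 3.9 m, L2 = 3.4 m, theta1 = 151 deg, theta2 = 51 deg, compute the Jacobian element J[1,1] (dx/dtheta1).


J[1,1] = -L1*sin(t1) - L2*sin(t1+t2)
= -3.9*sin(151) - 3.4*sin(202)
= -0.6171


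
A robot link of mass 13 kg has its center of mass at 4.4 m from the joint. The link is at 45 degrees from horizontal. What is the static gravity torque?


tau = m*g*L*cos(angle)
= 13 * 9.81 * 4.4 * cos(45 deg)
= 13 * 9.81 * 4.4 * 0.7071
= 396.7802 Nm
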